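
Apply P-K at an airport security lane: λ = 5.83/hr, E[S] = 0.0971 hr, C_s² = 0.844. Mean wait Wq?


ρ = λ·E[S] = 5.83·0.0971 = 0.5661
E[S²] = E[S]²(1+C_s²) = 0.0971²·(1+0.844) = 0.017386
Wq = λ·E[S²]/(2(1−ρ)) = 5.83·0.017386/(2·0.4339) = 0.11680 hr

Final: 0.11680 hr


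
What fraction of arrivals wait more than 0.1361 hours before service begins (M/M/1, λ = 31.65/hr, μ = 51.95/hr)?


ρ = 31.65/51.95 = 0.6092
P(Wq > t) = ρ·e^{−(μ−λ)t} = 0.6092·e^{−2.7628}
= 0.6092·0.063113 = 0.038451

Final: 0.038451


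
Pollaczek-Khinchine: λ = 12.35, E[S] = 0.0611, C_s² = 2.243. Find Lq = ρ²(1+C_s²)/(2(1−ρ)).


ρ = λ·E[S] = 12.35·0.0611 = 0.7546
Lq = ρ²(1+C_s²)/(2(1−ρ)) = 0.5694·(1+2.243)/(2·0.2454)
= 0.5694·3.2430/0.4908 = 3.76212

Final: 3.76212


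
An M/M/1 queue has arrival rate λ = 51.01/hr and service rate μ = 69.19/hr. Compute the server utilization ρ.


ρ = λ/μ = 51.01/69.19 = 0.7372

Final: 0.7372


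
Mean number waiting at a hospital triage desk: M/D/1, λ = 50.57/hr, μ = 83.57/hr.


ρ = 50.57/83.57 = 0.6051
M/D/1: Lq = ρ²/(2(1−ρ)) = 0.3662/(2·0.3949) = 0.46365

Final: 0.46365


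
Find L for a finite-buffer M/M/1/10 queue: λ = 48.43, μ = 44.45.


ρ = 48.43/44.45 = 1.0895
L = ρ[1 − (K+1)ρ^K + Kρ^(K+1)] / [(1−ρ)(1−ρ^(K+1))]
Numerator: 1.0895·(1 − 11·2.357366 + 10·2.568442) = 0.820849
Denominator: (-0.08954)·(-1.568442) = 0.140436
L = 0.820849/0.140436 = 5.8450

Final: 5.8450


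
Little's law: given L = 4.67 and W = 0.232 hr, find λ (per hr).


λ = L/W = 4.67/0.232 = 20.1293 /hr

Final: 20.1293 /hr


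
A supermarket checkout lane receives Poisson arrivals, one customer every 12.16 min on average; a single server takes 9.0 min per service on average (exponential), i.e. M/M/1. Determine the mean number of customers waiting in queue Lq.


λ = 60/12.16 = 4.9342 /hr
μ = 60/9.0 = 6.6667 /hr
ρ = λ/μ = 4.9342/6.6667 = 0.7401
Lq = ρ²/(1−ρ) = 0.5478/0.2599 = 2.1080

Final: 2.1080


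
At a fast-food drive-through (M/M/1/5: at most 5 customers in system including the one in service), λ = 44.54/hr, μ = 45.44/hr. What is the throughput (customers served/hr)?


ρ = 0.9802; P_K = (1−ρ)ρ^5/(1−ρ^6) = 0.158444
λ_eff = λ(1 − P_K) = 44.54·(1 − 0.158444) = 44.54·0.841556 = 37.4829 /hr

Final: 37.4829 /hr


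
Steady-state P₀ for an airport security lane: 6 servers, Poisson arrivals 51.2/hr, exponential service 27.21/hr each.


a = λ/μ = 51.2/27.21 = 1.8817; ρ = a/c = 0.3136
Σ_{k=0}^{5} a^k/k! (terms k=0..5) = 1.00000 + 1.88166 + 1.77032 + 1.11038 + 0.52234 + 0.19657 = 6.48128
Tail: a^6/(6!(1−ρ)) = 44.38626/(720·0.6864) = 0.08981
P₀ = 1/(6.48128 + 0.08981) = 1/6.57110 = 0.152182

Final: 0.152182


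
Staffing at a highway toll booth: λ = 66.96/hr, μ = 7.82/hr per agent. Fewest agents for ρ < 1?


Stability requires cμ > λ ⇔ c > λ/μ.
λ/μ = 66.96/7.82 = 8.5627
Minimum integer c = ⌊8.5627⌋ + 1 = 9
Check: 9·7.82 = 70.38 > 66.96, while 8·7.82 = 62.56 ≤ 66.96

Final: 9 servers


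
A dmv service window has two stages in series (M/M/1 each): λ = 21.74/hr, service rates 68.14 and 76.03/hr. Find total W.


Each node sees arrival rate λ = 21.74/hr (tandem ⇒ throughput preserved).
W₁ = 1/(μ₁−λ) = 1/(68.14−21.74) = 0.02155 hr
W₂ = 1/(μ₂−λ) = 1/(76.03−21.74) = 0.01842 hr
W_total = W₁ + W₂ = 0.02155 + 0.01842 = 0.03997 hr

Final: 0.03997 hr


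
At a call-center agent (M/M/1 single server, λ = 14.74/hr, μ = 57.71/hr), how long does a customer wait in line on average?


ρ = 14.74/57.71 = 0.2554
Wq = ρ/(μ−λ) = 0.2554/(57.71 − 14.74) = 0.2554/42.97 = 0.005944 hr

Final: 0.005944 hr


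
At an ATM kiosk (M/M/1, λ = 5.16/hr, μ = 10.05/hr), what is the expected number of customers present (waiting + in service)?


ρ = λ/μ = 5.16/10.05 = 0.5134
L = ρ/(1−ρ) = 0.5134/(1 − 0.5134) = 0.5134/0.4866 = 1.0552

Final: 1.0552


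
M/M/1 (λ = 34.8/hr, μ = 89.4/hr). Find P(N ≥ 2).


ρ = 34.8/89.4 = 0.3893
P(N ≥ n) = ρ^n = 0.3893^2 = 0.151525

Final: 0.151525


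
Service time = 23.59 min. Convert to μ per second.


μ = 1/(service time) in consistent units.
1 second = 0.0166667 min, so μ = 0.0166667/23.59 = 0.0007065 per second

Final: 0.0007065 /sec


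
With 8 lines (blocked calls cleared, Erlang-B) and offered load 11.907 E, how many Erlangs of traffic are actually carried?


B(8,11.907) = 0.419126 (Erlang-B)
Carried load = a(1 − B) = 11.907·(1 − 0.419126) = 11.907·0.580874 = 6.9165 E

Final: 6.9165 Erlangs


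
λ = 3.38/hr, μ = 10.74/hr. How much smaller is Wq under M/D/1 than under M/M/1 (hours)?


ρ = 3.38/10.74 = 0.3147
Wq(M/M/1) = ρ/(μ−λ) = 0.3147/7.36 = 0.04276 hr
Wq(M/D/1) = ρ/(2(μ−λ)) = 0.02138 hr
Savings = 0.04276 − 0.02138 = 0.02138 hr

Final: 0.02138 hr


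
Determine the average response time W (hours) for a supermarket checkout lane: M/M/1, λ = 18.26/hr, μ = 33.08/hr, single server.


W = 1/(μ−λ) = 1/(33.08 − 18.26) = 1/14.82 = 0.06748 hr

Final: 0.06748 hr


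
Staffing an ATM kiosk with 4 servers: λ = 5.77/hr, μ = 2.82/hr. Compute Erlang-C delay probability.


a = λ/μ = 2.0461; ρ = a/4 = 0.5115
P₀ = 0.124038 (from M/M/c formula)
C(c,a) = [a^c/(c!(1−ρ))]·P₀ = [17.52697/(24·0.4885)]·0.124038
= 1.49504·0.124038 = 0.185441

Final: 0.185441


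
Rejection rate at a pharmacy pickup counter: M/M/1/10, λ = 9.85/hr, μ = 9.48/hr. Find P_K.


ρ = λ/μ = 9.85/9.48 = 1.0390
P_K = (1−ρ)ρ^K/(1−ρ^(K+1)) = (-0.03903·1.466489)/(1 − 1.523726)
= -0.057236/-0.523726 = 0.109287

Final: 0.109287


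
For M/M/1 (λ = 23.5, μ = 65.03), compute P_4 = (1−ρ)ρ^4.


ρ = 23.5/65.03 = 0.3614
P_n = (1−ρ)·ρ^n = (1 − 0.3614)·0.3614^4 = 0.6386·0.017054 = 0.010891

Final: 0.010891


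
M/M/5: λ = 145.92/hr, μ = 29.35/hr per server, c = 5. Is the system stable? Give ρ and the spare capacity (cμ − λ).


Total capacity cμ = 5·29.35 = 146.75/hr
ρ = λ/(cμ) = 145.92/146.75 = 0.9943
Stable ⇔ ρ < 1: YES
Spare capacity = cμ − λ = 146.75 − 145.92 = 0.83/hr

Final: ρ = 0.9943; stable; margin = 0.83/hr


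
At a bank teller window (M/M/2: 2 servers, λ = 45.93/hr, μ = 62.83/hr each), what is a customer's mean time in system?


a = 0.7310; ρ = 0.3655; P₀ = 0.464654
Lq = P₀·a^c·ρ/(c!(1−ρ)²) = 0.11272
Wq = Lq/λ = 0.11272/45.93 = 0.002454 hr
W = Wq + 1/μ = 0.002454 + 0.01592 = 0.01837 hr

Final: 0.01837 hr


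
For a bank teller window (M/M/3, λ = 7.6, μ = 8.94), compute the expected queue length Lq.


a = λ/μ = 0.8501; ρ = a/3 = 0.2834
P₀ = 0.424747
Lq = P₀·a^c·ρ / (c!·(1−ρ)²) = 0.424747·0.61437·0.2834/(6·0.51356)
= 0.02400

Final: 0.02400


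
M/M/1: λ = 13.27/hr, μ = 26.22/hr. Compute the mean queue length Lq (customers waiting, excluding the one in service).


ρ = 13.27/26.22 = 0.5061
Lq = ρ²/(1−ρ) = 0.2561/0.4939 = 0.5186

Final: 0.5186


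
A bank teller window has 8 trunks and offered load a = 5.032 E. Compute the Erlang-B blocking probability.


B(c,a) = (a^c/c!) / Σ_{k=0}^{c} a^k/k!
a^8/8! = 10.195406
Σ terms (k=0..8): 1.00000 + 5.03200 + 12.66051 + 21.23590 + 26.71476 + 26.88574 + 22.54817 + 16.20891 + 10.19541 = 142.481396
B = 10.195406/142.481396 = 0.071556

Final: 0.071556


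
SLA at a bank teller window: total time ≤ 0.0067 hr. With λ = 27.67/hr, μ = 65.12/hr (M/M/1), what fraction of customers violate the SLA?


W ~ Exponential(μ−λ) for M/M/1.
μ − λ = 65.12 − 27.67 = 37.4500
P(W > t) = e^{−(μ−λ)t} = e^{−0.2509} = 0.778089

Final: 0.778089


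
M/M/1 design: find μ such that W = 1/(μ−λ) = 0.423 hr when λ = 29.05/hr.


W = 1/(μ−λ) ⇒ μ − λ = 1/W = 1/0.423 = 2.3641
μ = λ + 1/W = 29.05 + 2.3641 = 31.4141 per hr

Final: 31.4141 /hr


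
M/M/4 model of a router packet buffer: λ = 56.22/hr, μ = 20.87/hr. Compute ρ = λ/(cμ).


ρ = λ/(cμ) = 56.22/(4·20.87) = 56.22/83.48 = 0.6735

Final: 0.6735


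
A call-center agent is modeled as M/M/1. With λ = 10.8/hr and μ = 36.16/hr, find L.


ρ = λ/μ = 10.8/36.16 = 0.2987
L = ρ/(1−ρ) = 0.2987/(1 − 0.2987) = 0.2987/0.7013 = 0.4259

Final: 0.4259


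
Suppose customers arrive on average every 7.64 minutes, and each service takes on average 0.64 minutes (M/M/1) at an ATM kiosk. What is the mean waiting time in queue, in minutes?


λ = 60/7.64 = 7.8534 /hr
μ = 60/0.64 = 93.7500 /hr
ρ = λ/μ = 7.8534/93.7500 = 0.08377
Wq = ρ/(μ−λ) = 0.08377/(93.7500−7.8534) = 0.0009752 hr
In minutes: 0.0009752·60 = 0.05851 min

Final: 0.05851 min


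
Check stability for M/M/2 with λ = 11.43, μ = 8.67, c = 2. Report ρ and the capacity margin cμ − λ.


Total capacity cμ = 2·8.67 = 17.34/hr
ρ = λ/(cμ) = 11.43/17.34 = 0.6592
Stable ⇔ ρ < 1: YES
Spare capacity = cμ − λ = 17.34 − 11.43 = 5.91/hr

Final: ρ = 0.6592; stable; margin = 5.91/hr


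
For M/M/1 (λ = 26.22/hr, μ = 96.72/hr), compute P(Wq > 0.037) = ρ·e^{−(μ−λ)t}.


ρ = 26.22/96.72 = 0.2711
P(Wq > t) = ρ·e^{−(μ−λ)t} = 0.2711·e^{−2.6085}
= 0.2711·0.073645 = 0.019965

Final: 0.019965


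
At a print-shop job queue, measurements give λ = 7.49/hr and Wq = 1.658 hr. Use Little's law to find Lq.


Lq = λWq = 7.49·1.658 = 12.4184

Final: 12.4184


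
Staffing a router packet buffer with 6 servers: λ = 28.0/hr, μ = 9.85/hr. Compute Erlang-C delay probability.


a = λ/μ = 2.8426; ρ = a/6 = 0.4738
P₀ = 0.057566 (from M/M/c formula)
C(c,a) = [a^c/(c!(1−ρ))]·P₀ = [527.63161/(720·0.5262)]·0.057566
= 1.39260·0.057566 = 0.080166

Final: 0.080166


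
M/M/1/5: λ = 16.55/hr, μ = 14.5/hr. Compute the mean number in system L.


ρ = 16.55/14.5 = 1.1414
L = ρ[1 − (K+1)ρ^K + Kρ^(K+1)] / [(1−ρ)(1−ρ^(K+1))]
Numerator: 1.1414·(1 − 6·1.937091 + 5·2.210955) = 0.493341
Denominator: (-0.1414)·(-1.210955) = 0.171204
L = 0.493341/0.171204 = 2.8816

Final: 2.8816


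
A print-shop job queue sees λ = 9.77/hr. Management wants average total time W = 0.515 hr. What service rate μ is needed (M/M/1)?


W = 1/(μ−λ) ⇒ μ − λ = 1/W = 1/0.515 = 1.9417
μ = λ + 1/W = 9.77 + 1.9417 = 11.7117 per hr

Final: 11.7117 /hr


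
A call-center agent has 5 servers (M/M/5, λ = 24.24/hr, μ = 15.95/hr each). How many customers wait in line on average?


a = λ/μ = 1.5197; ρ = a/5 = 0.3039
P₀ = 0.218393
Lq = P₀·a^c·ρ / (c!·(1−ρ)²) = 0.218393·8.10699·0.3039/(120·0.48449)
= 0.009256

Final: 0.009256


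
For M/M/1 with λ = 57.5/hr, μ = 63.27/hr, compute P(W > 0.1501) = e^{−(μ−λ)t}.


W ~ Exponential(μ−λ) for M/M/1.
μ − λ = 63.27 − 57.5 = 5.7700
P(W > t) = e^{−(μ−λ)t} = e^{−0.8661} = 0.420598

Final: 0.420598


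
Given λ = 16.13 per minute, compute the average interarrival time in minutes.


Mean interarrival time = 1/λ = 1/16.13 minute = 0.06200 minute
In minutes: 0.06200 × 1 = 0.06200 min

Final: 0.06200 min


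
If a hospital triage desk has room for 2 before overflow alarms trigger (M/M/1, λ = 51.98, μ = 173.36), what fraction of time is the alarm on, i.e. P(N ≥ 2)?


ρ = 51.98/173.36 = 0.2998
P(N ≥ n) = ρ^n = 0.2998^2 = 0.089903

Final: 0.089903


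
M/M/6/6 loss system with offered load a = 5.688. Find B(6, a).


B(c,a) = (a^c/c!) / Σ_{k=0}^{c} a^k/k!
a^6/6! = 47.035420
Σ terms (k=0..6): 1.00000 + 5.68800 + 16.17667 + 30.67097 + 43.61412 + 49.61542 + 47.03542 = 193.800604
B = 47.035420/193.800604 = 0.242700

Final: 0.242700


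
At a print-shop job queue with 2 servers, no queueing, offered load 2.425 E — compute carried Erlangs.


B(2,2.425) = 0.461927 (Erlang-B)
Carried load = a(1 − B) = 2.425·(1 − 0.461927) = 2.425·0.538073 = 1.3048 E

Final: 1.3048 Erlangs


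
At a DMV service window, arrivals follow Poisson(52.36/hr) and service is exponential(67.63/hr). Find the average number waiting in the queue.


ρ = 52.36/67.63 = 0.7742
Lq = ρ²/(1−ρ) = 0.5994/0.2258 = 2.6547

Final: 2.6547


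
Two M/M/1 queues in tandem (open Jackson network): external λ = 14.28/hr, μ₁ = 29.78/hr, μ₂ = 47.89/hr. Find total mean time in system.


Each node sees arrival rate λ = 14.28/hr (tandem ⇒ throughput preserved).
W₁ = 1/(μ₁−λ) = 1/(29.78−14.28) = 0.06452 hr
W₂ = 1/(μ₂−λ) = 1/(47.89−14.28) = 0.02975 hr
W_total = W₁ + W₂ = 0.06452 + 0.02975 = 0.09427 hr

Final: 0.09427 hr


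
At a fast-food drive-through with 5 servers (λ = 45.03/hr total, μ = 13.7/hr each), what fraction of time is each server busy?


ρ = λ/(cμ) = 45.03/(5·13.7) = 45.03/68.50 = 0.6574

Final: 0.6574


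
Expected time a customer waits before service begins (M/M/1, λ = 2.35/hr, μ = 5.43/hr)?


ρ = 2.35/5.43 = 0.4328
Wq = ρ/(μ−λ) = 0.4328/(5.43 − 2.35) = 0.4328/3.08 = 0.1405 hr

Final: 0.1405 hr


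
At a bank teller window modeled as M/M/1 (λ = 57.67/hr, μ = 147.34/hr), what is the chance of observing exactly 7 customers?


ρ = 57.67/147.34 = 0.3914
P_n = (1−ρ)·ρ^n = (1 − 0.3914)·0.3914^7 = 0.6086·0.001407 = 0.0008565

Final: 0.0008565


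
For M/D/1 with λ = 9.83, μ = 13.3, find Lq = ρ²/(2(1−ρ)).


ρ = 9.83/13.3 = 0.7391
M/D/1: Lq = ρ²/(2(1−ρ)) = 0.5463/(2·0.2609) = 1.04688

Final: 1.04688


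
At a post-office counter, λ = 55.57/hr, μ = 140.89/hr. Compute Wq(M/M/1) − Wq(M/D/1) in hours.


ρ = 55.57/140.89 = 0.3944
Wq(M/M/1) = ρ/(μ−λ) = 0.3944/85.32 = 0.004623 hr
Wq(M/D/1) = ρ/(2(μ−λ)) = 0.002311 hr
Savings = 0.004623 − 0.002311 = 0.002311 hr

Final: 0.002311 hr


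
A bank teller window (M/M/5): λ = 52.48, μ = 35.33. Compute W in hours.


a = 1.4854; ρ = 0.2971; P₀ = 0.226064
Lq = P₀·a^c·ρ/(c!(1−ρ)²) = 0.008192
Wq = Lq/λ = 0.008192/52.48 = 0.0001561 hr
W = Wq + 1/μ = 0.0001561 + 0.02830 = 0.02846 hr

Final: 0.02846 hr


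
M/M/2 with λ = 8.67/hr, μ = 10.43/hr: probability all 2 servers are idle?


a = λ/μ = 8.67/10.43 = 0.8313; ρ = a/c = 0.4156
Σ_{k=0}^{1} a^k/k! (terms k=0..1) = 1.00000 + 0.83126 = 1.83126
Tail: a^2/(2!(1−ρ)) = 0.69099/(2·0.5844) = 0.59122
P₀ = 1/(1.83126 + 0.59122) = 1/2.42248 = 0.412801

Final: 0.412801


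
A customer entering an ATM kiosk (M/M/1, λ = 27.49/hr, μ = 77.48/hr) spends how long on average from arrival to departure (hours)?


W = 1/(μ−λ) = 1/(77.48 − 27.49) = 1/49.99 = 0.02000 hr

Final: 0.02000 hr


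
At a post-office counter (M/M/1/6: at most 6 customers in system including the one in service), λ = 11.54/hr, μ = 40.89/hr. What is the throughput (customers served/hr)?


ρ = 0.2822; P_K = (1−ρ)ρ^6/(1−ρ^7) = 0.0003627
λ_eff = λ(1 − P_K) = 11.54·(1 − 0.0003627) = 11.54·0.999637 = 11.5358 /hr

Final: 11.5358 /hr


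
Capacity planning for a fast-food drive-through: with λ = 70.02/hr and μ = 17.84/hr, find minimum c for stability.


Stability requires cμ > λ ⇔ c > λ/μ.
λ/μ = 70.02/17.84 = 3.9249
Minimum integer c = ⌊3.9249⌋ + 1 = 4
Check: 4·17.84 = 71.36 > 70.02, while 3·17.84 = 53.52 ≤ 70.02

Final: 4 servers


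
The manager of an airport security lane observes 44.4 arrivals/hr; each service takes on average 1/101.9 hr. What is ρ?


ρ = λ/μ = 44.4/101.9 = 0.4357

Final: 0.4357


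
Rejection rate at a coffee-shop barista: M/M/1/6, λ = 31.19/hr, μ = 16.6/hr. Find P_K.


ρ = λ/μ = 31.19/16.6 = 1.8789
P_K = (1−ρ)ρ^K/(1−ρ^(K+1)) = (-0.8789·43.999093)/(1 − 82.670584)
= -38.671492/-81.670584 = 0.473506

Final: 0.473506


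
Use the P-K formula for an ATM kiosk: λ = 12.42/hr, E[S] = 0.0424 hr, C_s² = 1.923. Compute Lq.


ρ = λ·E[S] = 12.42·0.0424 = 0.5266
Lq = ρ²(1+C_s²)/(2(1−ρ)) = 0.2773·(1+1.923)/(2·0.4734)
= 0.2773·2.9230/0.9468 = 0.85616

Final: 0.85616


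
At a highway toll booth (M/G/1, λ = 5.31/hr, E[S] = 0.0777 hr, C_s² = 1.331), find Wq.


ρ = λ·E[S] = 5.31·0.0777 = 0.4126
E[S²] = E[S]²(1+C_s²) = 0.0777²·(1+1.331) = 0.014073
Wq = λ·E[S²]/(2(1−ρ)) = 5.31·0.014073/(2·0.5874) = 0.06361 hr

Final: 0.06361 hr


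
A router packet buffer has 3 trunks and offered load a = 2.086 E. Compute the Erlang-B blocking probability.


B(c,a) = (a^c/c!) / Σ_{k=0}^{c} a^k/k!
a^3/3! = 1.512835
Σ terms (k=0..3): 1.00000 + 2.08600 + 2.17570 + 1.51284 = 6.774533
B = 1.512835/6.774533 = 0.223312

Final: 0.223312


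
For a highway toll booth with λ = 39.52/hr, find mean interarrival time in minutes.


Mean interarrival time = 1/λ = 1/39.52 hour = 0.02530 hour
In minutes: 0.02530 × 60 = 1.5182 min

Final: 1.5182 min


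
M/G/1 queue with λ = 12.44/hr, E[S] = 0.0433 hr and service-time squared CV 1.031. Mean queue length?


ρ = λ·E[S] = 12.44·0.0433 = 0.5387
Lq = ρ²(1+C_s²)/(2(1−ρ)) = 0.2901·(1+1.031)/(2·0.4613)
= 0.2901·2.0310/0.9227 = 0.63866

Final: 0.63866


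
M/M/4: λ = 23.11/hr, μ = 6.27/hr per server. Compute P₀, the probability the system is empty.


a = λ/μ = 23.11/6.27 = 3.6858; ρ = a/c = 0.9215
Σ_{k=0}^{3} a^k/k! (terms k=0..3) = 1.00000 + 3.68581 + 6.79258 + 8.34538 = 19.82376
Tail: a^4/(4!(1−ρ)) = 184.55662/(24·0.07855) = 97.89932
P₀ = 1/(19.82376 + 97.89932) = 1/117.72309 = 0.008495

Final: 0.008495


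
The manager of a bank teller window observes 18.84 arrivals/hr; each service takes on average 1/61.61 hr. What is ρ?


ρ = λ/μ = 18.84/61.61 = 0.3058

Final: 0.3058


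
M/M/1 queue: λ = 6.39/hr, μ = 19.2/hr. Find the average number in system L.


ρ = λ/μ = 6.39/19.2 = 0.3328
L = ρ/(1−ρ) = 0.3328/(1 − 0.3328) = 0.3328/0.6672 = 0.4988

Final: 0.4988


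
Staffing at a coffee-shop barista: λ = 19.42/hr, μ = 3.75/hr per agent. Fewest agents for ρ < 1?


Stability requires cμ > λ ⇔ c > λ/μ.
λ/μ = 19.42/3.75 = 5.1787
Minimum integer c = ⌊5.1787⌋ + 1 = 6
Check: 6·3.75 = 22.50 > 19.42, while 5·3.75 = 18.75 ≤ 19.42

Final: 6 servers


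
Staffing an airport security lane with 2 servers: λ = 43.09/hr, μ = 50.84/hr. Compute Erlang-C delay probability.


a = λ/μ = 0.8476; ρ = a/2 = 0.4238
P₀ = 0.404711 (from M/M/c formula)
C(c,a) = [a^c/(c!(1−ρ))]·P₀ = [0.71836/(2·0.5762)]·0.404711
= 0.62334·0.404711 = 0.252272

Final: 0.252272


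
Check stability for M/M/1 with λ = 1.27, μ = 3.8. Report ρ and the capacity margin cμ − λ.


Total capacity cμ = 1·3.8 = 3.80/hr
ρ = λ/(cμ) = 1.27/3.80 = 0.3342
Stable ⇔ ρ < 1: YES
Spare capacity = cμ − λ = 3.80 − 1.27 = 2.53/hr

Final: ρ = 0.3342; stable; margin = 2.53/hr


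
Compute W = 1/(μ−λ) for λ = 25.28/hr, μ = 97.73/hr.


W = 1/(μ−λ) = 1/(97.73 − 25.28) = 1/72.45 = 0.01380 hr

Final: 0.01380 hr


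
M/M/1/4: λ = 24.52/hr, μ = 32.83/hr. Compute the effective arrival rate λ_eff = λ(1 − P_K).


ρ = 0.7469; P_K = (1−ρ)ρ^4/(1−ρ^5) = 0.102612
λ_eff = λ(1 − P_K) = 24.52·(1 − 0.102612) = 24.52·0.897388 = 22.0040 /hr

Final: 22.0040 /hr


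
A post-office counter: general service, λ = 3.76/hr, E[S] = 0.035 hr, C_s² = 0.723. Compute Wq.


ρ = λ·E[S] = 3.76·0.035 = 0.1316
E[S²] = E[S]²(1+C_s²) = 0.035²·(1+0.723) = 0.002111
Wq = λ·E[S²]/(2(1−ρ)) = 3.76·0.002111/(2·0.8684) = 0.004569 hr

Final: 0.004569 hr


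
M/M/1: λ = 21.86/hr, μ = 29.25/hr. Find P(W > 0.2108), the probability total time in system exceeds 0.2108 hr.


W ~ Exponential(μ−λ) for M/M/1.
μ − λ = 29.25 − 21.86 = 7.3900
P(W > t) = e^{−(μ−λ)t} = e^{−1.5578} = 0.210596

Final: 0.210596


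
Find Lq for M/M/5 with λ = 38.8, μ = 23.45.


a = λ/μ = 1.6546; ρ = a/5 = 0.3309
P₀ = 0.190655
Lq = P₀·a^c·ρ / (c!·(1−ρ)²) = 0.190655·12.40065·0.3309/(120·0.44767)
= 0.01456

Final: 0.01456


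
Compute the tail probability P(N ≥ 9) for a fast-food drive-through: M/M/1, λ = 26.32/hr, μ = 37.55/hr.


ρ = 26.32/37.55 = 0.7009
P(N ≥ n) = ρ^n = 0.7009^9 = 0.040840

Final: 0.040840


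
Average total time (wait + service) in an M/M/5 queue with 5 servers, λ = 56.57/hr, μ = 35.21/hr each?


a = 1.6066; ρ = 0.3213; P₀ = 0.200096
Lq = P₀·a^c·ρ/(c!(1−ρ)²) = 0.01245
Wq = Lq/λ = 0.01245/56.57 = 0.0002201 hr
W = Wq + 1/μ = 0.0002201 + 0.02840 = 0.02862 hr

Final: 0.02862 hr


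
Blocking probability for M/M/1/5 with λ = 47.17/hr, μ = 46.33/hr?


ρ = λ/μ = 47.17/46.33 = 1.0181
P_K = (1−ρ)ρ^K/(1−ρ^(K+1)) = (-0.01813·1.094001)/(1 − 1.113837)
= -0.019835/-0.113837 = 0.174242

Final: 0.174242


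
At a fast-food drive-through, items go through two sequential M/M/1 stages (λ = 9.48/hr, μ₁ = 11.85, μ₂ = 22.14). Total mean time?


Each node sees arrival rate λ = 9.48/hr (tandem ⇒ throughput preserved).
W₁ = 1/(μ₁−λ) = 1/(11.85−9.48) = 0.42194 hr
W₂ = 1/(μ₂−λ) = 1/(22.14−9.48) = 0.07899 hr
W_total = W₁ + W₂ = 0.42194 + 0.07899 = 0.50093 hr

Final: 0.50093 hr


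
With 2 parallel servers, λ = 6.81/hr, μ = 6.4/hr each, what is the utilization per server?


ρ = λ/(cμ) = 6.81/(2·6.4) = 6.81/12.80 = 0.5320

Final: 0.5320


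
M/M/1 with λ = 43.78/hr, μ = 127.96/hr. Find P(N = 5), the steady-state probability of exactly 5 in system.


ρ = 43.78/127.96 = 0.3421
P_n = (1−ρ)·ρ^n = (1 − 0.3421)·0.3421^5 = 0.6579·0.004688 = 0.003084

Final: 0.003084


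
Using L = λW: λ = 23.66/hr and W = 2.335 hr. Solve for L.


L = λW = 23.66·2.335 = 55.2461

Final: 55.2461


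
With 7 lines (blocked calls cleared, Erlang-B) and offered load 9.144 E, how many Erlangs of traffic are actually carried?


B(7,9.144) = 0.368779 (Erlang-B)
Carried load = a(1 − B) = 9.144·(1 − 0.368779) = 9.144·0.631221 = 5.7719 E

Final: 5.7719 Erlangs


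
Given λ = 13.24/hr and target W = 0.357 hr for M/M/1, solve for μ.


W = 1/(μ−λ) ⇒ μ − λ = 1/W = 1/0.357 = 2.8011
μ = λ + 1/W = 13.24 + 2.8011 = 16.0411 per hr

Final: 16.0411 /hr


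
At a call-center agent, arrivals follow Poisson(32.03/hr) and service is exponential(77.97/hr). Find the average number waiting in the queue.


ρ = 32.03/77.97 = 0.4108
Lq = ρ²/(1−ρ) = 0.1688/0.5892 = 0.2864

Final: 0.2864


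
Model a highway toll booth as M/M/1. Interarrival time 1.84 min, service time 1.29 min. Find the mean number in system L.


λ = 60/1.84 = 32.6087 /hr
μ = 60/1.29 = 46.5116 /hr
ρ = λ/μ = 32.6087/46.5116 = 0.7011
L = ρ/(1−ρ) = 0.7011/0.2989 = 2.3455

Final: 2.3455


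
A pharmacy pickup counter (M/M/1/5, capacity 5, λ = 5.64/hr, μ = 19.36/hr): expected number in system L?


ρ = 5.64/19.36 = 0.2913
L = ρ[1 − (K+1)ρ^K + Kρ^(K+1)] / [(1−ρ)(1−ρ^(K+1))]
Numerator: 0.2913·(1 − 6·0.002098 + 5·0.0006113) = 0.288545
Denominator: (0.7087)·(0.999389) = 0.708244
L = 0.288545/0.708244 = 0.4074

Final: 0.4074


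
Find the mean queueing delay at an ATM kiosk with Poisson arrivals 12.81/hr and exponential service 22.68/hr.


ρ = 12.81/22.68 = 0.5648
Wq = ρ/(μ−λ) = 0.5648/(22.68 − 12.81) = 0.5648/9.87 = 0.05723 hr

Final: 0.05723 hr


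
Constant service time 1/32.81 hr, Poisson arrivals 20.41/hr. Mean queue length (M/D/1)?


ρ = 20.41/32.81 = 0.6221
M/D/1: Lq = ρ²/(2(1−ρ)) = 0.3870/(2·0.3779) = 0.51195

Final: 0.51195


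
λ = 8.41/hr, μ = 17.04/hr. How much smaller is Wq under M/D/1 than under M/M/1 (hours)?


ρ = 8.41/17.04 = 0.4935
Wq(M/M/1) = ρ/(μ−λ) = 0.4935/8.63 = 0.05719 hr
Wq(M/D/1) = ρ/(2(μ−λ)) = 0.02859 hr
Savings = 0.05719 − 0.02859 = 0.02859 hr

Final: 0.02859 hr


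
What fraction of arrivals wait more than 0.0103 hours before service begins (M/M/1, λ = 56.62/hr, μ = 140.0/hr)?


ρ = 56.62/140.0 = 0.4044
P(Wq > t) = ρ·e^{−(μ−λ)t} = 0.4044·e^{−0.8588}
= 0.4044·0.423664 = 0.171342

Final: 0.171342


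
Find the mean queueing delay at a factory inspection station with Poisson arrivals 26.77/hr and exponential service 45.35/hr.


ρ = 26.77/45.35 = 0.5903
Wq = ρ/(μ−λ) = 0.5903/(45.35 − 26.77) = 0.5903/18.58 = 0.03177 hr

Final: 0.03177 hr


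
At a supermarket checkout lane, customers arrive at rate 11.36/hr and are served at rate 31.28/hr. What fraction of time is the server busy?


ρ = λ/μ = 11.36/31.28 = 0.3632

Final: 0.3632


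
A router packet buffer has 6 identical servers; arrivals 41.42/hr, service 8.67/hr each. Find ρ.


ρ = λ/(cμ) = 41.42/(6·8.67) = 41.42/52.02 = 0.7962

Final: 0.7962


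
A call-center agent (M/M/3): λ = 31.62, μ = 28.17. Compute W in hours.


a = 1.1225; ρ = 0.3742; P₀ = 0.319584
Lq = P₀·a^c·ρ/(c!(1−ρ)²) = 0.07196
Wq = Lq/λ = 0.07196/31.62 = 0.002276 hr
W = Wq + 1/μ = 0.002276 + 0.03550 = 0.03777 hr

Final: 0.03777 hr


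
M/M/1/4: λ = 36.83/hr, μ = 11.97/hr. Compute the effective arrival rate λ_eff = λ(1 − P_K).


ρ = 3.0769; P_K = (1−ρ)ρ^4/(1−ρ^5) = 0.677450
λ_eff = λ(1 − P_K) = 36.83·(1 − 0.677450) = 36.83·0.322550 = 11.8795 /hr

Final: 11.8795 /hr


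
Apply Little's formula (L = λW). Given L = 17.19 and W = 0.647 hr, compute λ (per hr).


λ = L/W = 17.19/0.647 = 26.5688 /hr

Final: 26.5688 /hr


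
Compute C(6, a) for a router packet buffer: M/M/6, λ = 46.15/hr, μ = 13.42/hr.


a = λ/μ = 3.4389; ρ = a/6 = 0.5731
P₀ = 0.030915 (from M/M/c formula)
C(c,a) = [a^c/(c!(1−ρ))]·P₀ = [1653.92243/(720·0.4269)]·0.030915
= 5.38154·0.030915 = 0.166371

Final: 0.166371


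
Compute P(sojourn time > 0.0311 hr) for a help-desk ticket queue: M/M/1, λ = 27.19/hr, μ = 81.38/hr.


W ~ Exponential(μ−λ) for M/M/1.
μ − λ = 81.38 − 27.19 = 54.1900
P(W > t) = e^{−(μ−λ)t} = e^{−1.6853} = 0.185387

Final: 0.185387


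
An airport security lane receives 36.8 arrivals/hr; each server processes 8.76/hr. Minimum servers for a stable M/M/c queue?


Stability requires cμ > λ ⇔ c > λ/μ.
λ/μ = 36.8/8.76 = 4.2009
Minimum integer c = ⌊4.2009⌋ + 1 = 5
Check: 5·8.76 = 43.80 > 36.8, while 4·8.76 = 35.04 ≤ 36.8

Final: 5 servers


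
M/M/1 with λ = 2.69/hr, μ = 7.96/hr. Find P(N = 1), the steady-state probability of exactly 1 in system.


ρ = 2.69/7.96 = 0.3379
P_n = (1−ρ)·ρ^n = (1 − 0.3379)·0.3379^1 = 0.6621·0.337940 = 0.223736

Final: 0.223736


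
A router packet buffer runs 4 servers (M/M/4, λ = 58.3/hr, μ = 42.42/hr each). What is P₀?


a = λ/μ = 58.3/42.42 = 1.3744; ρ = a/c = 0.3436
Σ_{k=0}^{3} a^k/k! (terms k=0..3) = 1.00000 + 1.37435 + 0.94442 + 0.43266 = 3.75143
Tail: a^4/(4!(1−ρ)) = 3.56773/(24·0.6564) = 0.22647
P₀ = 1/(3.75143 + 0.22647) = 1/3.97790 = 0.251389

Final: 0.251389


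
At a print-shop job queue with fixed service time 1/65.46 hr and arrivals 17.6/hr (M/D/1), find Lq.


ρ = 17.6/65.46 = 0.2689
M/D/1: Lq = ρ²/(2(1−ρ)) = 0.07229/(2·0.7311) = 0.04944

Final: 0.04944


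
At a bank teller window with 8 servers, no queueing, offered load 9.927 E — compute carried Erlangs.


B(8,9.927) = 0.334890 (Erlang-B)
Carried load = a(1 − B) = 9.927·(1 − 0.334890) = 9.927·0.665110 = 6.6026 E

Final: 6.6026 Erlangs


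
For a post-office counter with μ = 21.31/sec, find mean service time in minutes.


Mean service time = 1/μ = 1/21.31 second = 0.04693 second
In minutes: 0.04693 × 0.0166667 = 0.0007821 min

Final: 0.0007821 min


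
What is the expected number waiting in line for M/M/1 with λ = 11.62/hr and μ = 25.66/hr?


ρ = 11.62/25.66 = 0.4528
Lq = ρ²/(1−ρ) = 0.2051/0.5472 = 0.3748

Final: 0.3748


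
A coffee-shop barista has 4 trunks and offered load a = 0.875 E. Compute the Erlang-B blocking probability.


B(c,a) = (a^c/c!) / Σ_{k=0}^{c} a^k/k!
a^4/4! = 0.024424
Σ terms (k=0..4): 1.00000 + 0.87500 + 0.38281 + 0.11165 + 0.02442 = 2.393890
B = 0.024424/2.393890 = 0.010203

Final: 0.010203


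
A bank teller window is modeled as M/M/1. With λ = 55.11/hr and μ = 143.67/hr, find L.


ρ = λ/μ = 55.11/143.67 = 0.3836
L = ρ/(1−ρ) = 0.3836/(1 − 0.3836) = 0.3836/0.6164 = 0.6223

Final: 0.6223


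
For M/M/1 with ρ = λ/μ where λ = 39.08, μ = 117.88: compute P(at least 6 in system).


ρ = 39.08/117.88 = 0.3315
P(N ≥ n) = ρ^n = 0.3315^6 = 0.001328

Final: 0.001328


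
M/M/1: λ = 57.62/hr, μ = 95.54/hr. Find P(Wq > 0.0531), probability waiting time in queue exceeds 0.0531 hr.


ρ = 57.62/95.54 = 0.6031
P(Wq > t) = ρ·e^{−(μ−λ)t} = 0.6031·e^{−2.0136}
= 0.6031·0.133514 = 0.080522

Final: 0.080522


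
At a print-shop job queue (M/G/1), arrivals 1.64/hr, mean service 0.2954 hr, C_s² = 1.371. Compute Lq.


ρ = λ·E[S] = 1.64·0.2954 = 0.4845
Lq = ρ²(1+C_s²)/(2(1−ρ)) = 0.2347·(1+1.371)/(2·0.5155)
= 0.2347·2.3710/1.0311 = 0.53969

Final: 0.53969


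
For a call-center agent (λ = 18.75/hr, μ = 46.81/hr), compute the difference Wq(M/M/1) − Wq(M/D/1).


ρ = 18.75/46.81 = 0.4006
Wq(M/M/1) = ρ/(μ−λ) = 0.4006/28.06 = 0.01427 hr
Wq(M/D/1) = ρ/(2(μ−λ)) = 0.007137 hr
Savings = 0.01427 − 0.007137 = 0.007137 hr

Final: 0.007137 hr


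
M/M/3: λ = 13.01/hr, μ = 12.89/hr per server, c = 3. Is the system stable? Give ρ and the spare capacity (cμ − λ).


Total capacity cμ = 3·12.89 = 38.67/hr
ρ = λ/(cμ) = 13.01/38.67 = 0.3364
Stable ⇔ ρ < 1: YES
Spare capacity = cμ − λ = 38.67 − 13.01 = 25.66/hr

Final: ρ = 0.3364; stable; margin = 25.66/hr


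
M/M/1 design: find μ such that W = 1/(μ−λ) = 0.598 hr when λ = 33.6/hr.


W = 1/(μ−λ) ⇒ μ − λ = 1/W = 1/0.598 = 1.6722
μ = λ + 1/W = 33.6 + 1.6722 = 35.2722 per hr

Final: 35.2722 /hr


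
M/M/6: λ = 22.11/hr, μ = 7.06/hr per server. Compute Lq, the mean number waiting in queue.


a = λ/μ = 3.1317; ρ = a/6 = 0.5220
P₀ = 0.042709
Lq = P₀·a^c·ρ / (c!·(1−ρ)²) = 0.042709·943.41820·0.5220/(720·0.22853)
= 0.12782

Final: 0.12782


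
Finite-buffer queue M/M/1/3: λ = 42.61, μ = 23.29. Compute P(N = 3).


ρ = λ/μ = 42.61/23.29 = 1.8295
P_K = (1−ρ)ρ^K/(1−ρ^(K+1)) = (-0.8295·6.123872)/(1 − 11.203873)
= -5.080001/-10.203873 = 0.497850

Final: 0.497850


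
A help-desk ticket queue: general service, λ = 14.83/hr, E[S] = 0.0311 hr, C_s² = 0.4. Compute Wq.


ρ = λ·E[S] = 14.83·0.0311 = 0.4612
E[S²] = E[S]²(1+C_s²) = 0.0311²·(1+0.4) = 0.001354
Wq = λ·E[S²]/(2(1−ρ)) = 14.83·0.001354/(2·0.5388) = 0.01864 hr

Final: 0.01864 hr


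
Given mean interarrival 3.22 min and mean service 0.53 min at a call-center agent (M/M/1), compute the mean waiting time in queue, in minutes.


λ = 60/3.22 = 18.6335 /hr
μ = 60/0.53 = 113.2075 /hr
ρ = λ/μ = 18.6335/113.2075 = 0.1646
Wq = ρ/(μ−λ) = 0.1646/(113.2075−18.6335) = 0.001740 hr
In minutes: 0.001740·60 = 0.1044 min

Final: 0.1044 min


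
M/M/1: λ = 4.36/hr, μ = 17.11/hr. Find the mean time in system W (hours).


W = 1/(μ−λ) = 1/(17.11 − 4.36) = 1/12.75 = 0.07843 hr

Final: 0.07843 hr


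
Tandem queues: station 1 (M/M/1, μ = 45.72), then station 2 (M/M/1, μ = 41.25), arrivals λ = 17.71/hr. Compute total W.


Each node sees arrival rate λ = 17.71/hr (tandem ⇒ throughput preserved).
W₁ = 1/(μ₁−λ) = 1/(45.72−17.71) = 0.03570 hr
W₂ = 1/(μ₂−λ) = 1/(41.25−17.71) = 0.04248 hr
W_total = W₁ + W₂ = 0.03570 + 0.04248 = 0.07818 hr

Final: 0.07818 hr


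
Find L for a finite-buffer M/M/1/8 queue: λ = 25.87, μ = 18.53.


ρ = 25.87/18.53 = 1.3961
L = ρ[1 − (K+1)ρ^K + Kρ^(K+1)] / [(1−ρ)(1−ρ^(K+1))]
Numerator: 1.3961·(1 − 9·14.433381 + 8·20.150651) = 45.101169
Denominator: (-0.3961)·(-19.150651) = 7.585849
L = 45.101169/7.585849 = 5.9454

Final: 5.9454


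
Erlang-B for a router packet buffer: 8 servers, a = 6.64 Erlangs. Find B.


B(c,a) = (a^c/c!) / Σ_{k=0}^{c} a^k/k!
a^8/8! = 93.718237
Σ terms (k=0..8): 1.00000 + 6.64000 + 22.04480 + 48.79249 + 80.99553 + 107.56207 + 119.03536 + 112.91354 + 93.71824 = 592.702028
B = 93.718237/592.702028 = 0.158120

Final: 0.158120


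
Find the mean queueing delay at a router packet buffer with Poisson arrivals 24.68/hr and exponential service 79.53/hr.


ρ = 24.68/79.53 = 0.3103
Wq = ρ/(μ−λ) = 0.3103/(79.53 − 24.68) = 0.3103/54.85 = 0.005658 hr

Final: 0.005658 hr


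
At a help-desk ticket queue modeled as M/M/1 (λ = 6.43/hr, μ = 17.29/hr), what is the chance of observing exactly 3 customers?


ρ = 6.43/17.29 = 0.3719
P_n = (1−ρ)·ρ^n = (1 − 0.3719)·0.3719^3 = 0.6281·0.051434 = 0.032306

Final: 0.032306


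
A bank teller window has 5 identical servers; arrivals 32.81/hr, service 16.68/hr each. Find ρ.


ρ = λ/(cμ) = 32.81/(5·16.68) = 32.81/83.40 = 0.3934

Final: 0.3934


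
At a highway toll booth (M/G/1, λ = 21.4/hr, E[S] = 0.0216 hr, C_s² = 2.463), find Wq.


ρ = λ·E[S] = 21.4·0.0216 = 0.4622
E[S²] = E[S]²(1+C_s²) = 0.0216²·(1+2.463) = 0.001616
Wq = λ·E[S²]/(2(1−ρ)) = 21.4·0.001616/(2·0.5378) = 0.03215 hr

Final: 0.03215 hr


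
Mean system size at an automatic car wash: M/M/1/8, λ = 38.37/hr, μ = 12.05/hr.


ρ = 38.37/12.05 = 3.1842
L = ρ[1 − (K+1)ρ^K + Kρ^(K+1)] / [(1−ρ)(1−ρ^(K+1))]
Numerator: 3.1842·(1 − 9·10569.100275 + 8·33654.471165) = 554422.194268
Denominator: (-2.1842)·(-33653.471165) = 73507.000918
L = 554422.194268/73507.000918 = 7.5424

Final: 7.5424


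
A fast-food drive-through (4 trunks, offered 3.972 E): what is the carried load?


B(4,3.972) = 0.307970 (Erlang-B)
Carried load = a(1 − B) = 3.972·(1 − 0.307970) = 3.972·0.692030 = 2.7487 E

Final: 2.7487 Erlangs


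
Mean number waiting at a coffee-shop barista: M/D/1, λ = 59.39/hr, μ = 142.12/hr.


ρ = 59.39/142.12 = 0.4179
M/D/1: Lq = ρ²/(2(1−ρ)) = 0.1746/(2·0.5821) = 0.15000

Final: 0.15000


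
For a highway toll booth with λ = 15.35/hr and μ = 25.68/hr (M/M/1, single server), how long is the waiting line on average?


ρ = 15.35/25.68 = 0.5977
Lq = ρ²/(1−ρ) = 0.3573/0.4023 = 0.8882

Final: 0.8882


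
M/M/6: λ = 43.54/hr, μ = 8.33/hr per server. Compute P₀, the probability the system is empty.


a = λ/μ = 43.54/8.33 = 5.2269; ρ = a/c = 0.8711
Σ_{k=0}^{5} a^k/k! (terms k=0..5) = 1.00000 + 5.22689 + 13.66019 + 23.80011 + 31.10015 + 32.51141 = 107.29876
Tail: a^6/(6!(1−ρ)) = 20392.03368/(720·0.1289) = 219.80544
P₀ = 1/(107.29876 + 219.80544) = 1/327.10420 = 0.003057

Final: 0.003057


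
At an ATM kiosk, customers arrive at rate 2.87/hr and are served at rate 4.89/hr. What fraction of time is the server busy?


ρ = λ/μ = 2.87/4.89 = 0.5869

Final: 0.5869


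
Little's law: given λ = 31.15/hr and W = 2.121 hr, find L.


L = λW = 31.15·2.121 = 66.0691

Final: 66.0691


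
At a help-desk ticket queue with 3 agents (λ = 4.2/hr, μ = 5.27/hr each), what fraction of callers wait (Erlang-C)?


a = λ/μ = 0.7970; ρ = a/3 = 0.2657
P₀ = 0.448546 (from M/M/c formula)
C(c,a) = [a^c/(c!(1−ρ))]·P₀ = [0.50619/(6·0.7343)]·0.448546
= 0.11489·0.448546 = 0.051531

Final: 0.051531


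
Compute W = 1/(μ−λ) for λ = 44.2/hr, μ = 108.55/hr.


W = 1/(μ−λ) = 1/(108.55 − 44.2) = 1/64.35 = 0.01554 hr

Final: 0.01554 hr


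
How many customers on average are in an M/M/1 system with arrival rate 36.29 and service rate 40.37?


ρ = λ/μ = 36.29/40.37 = 0.8989
L = ρ/(1−ρ) = 0.8989/(1 − 0.8989) = 0.8989/0.1011 = 8.8946

Final: 8.8946


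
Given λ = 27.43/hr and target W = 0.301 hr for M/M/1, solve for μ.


W = 1/(μ−λ) ⇒ μ − λ = 1/W = 1/0.301 = 3.3223
μ = λ + 1/W = 27.43 + 3.3223 = 30.7523 per hr

Final: 30.7523 /hr


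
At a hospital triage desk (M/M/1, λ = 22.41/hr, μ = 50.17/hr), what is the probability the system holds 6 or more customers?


ρ = 22.41/50.17 = 0.4467
P(N ≥ n) = ρ^n = 0.4467^6 = 0.007943

Final: 0.007943


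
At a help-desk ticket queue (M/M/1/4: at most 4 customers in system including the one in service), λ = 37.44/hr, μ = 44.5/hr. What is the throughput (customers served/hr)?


ρ = 0.8413; P_K = (1−ρ)ρ^4/(1−ρ^5) = 0.137437
λ_eff = λ(1 − P_K) = 37.44·(1 − 0.137437) = 37.44·0.862563 = 32.2944 /hr

Final: 32.2944 /hr


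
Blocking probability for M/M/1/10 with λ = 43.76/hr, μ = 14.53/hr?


ρ = λ/μ = 43.76/14.53 = 3.0117
P_K = (1−ρ)ρ^K/(1−ρ^(K+1)) = (-2.0117·61392.736268)/(1 − 184896.499594)
= -123503.763325/-184895.499594 = 0.667965

Final: 0.667965


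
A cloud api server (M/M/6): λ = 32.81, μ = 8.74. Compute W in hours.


a = 3.7540; ρ = 0.6257; P₀ = 0.021983
Lq = P₀·a^c·ρ/(c!(1−ρ)²) = 0.38155
Wq = Lq/λ = 0.38155/32.81 = 0.01163 hr
W = Wq + 1/μ = 0.01163 + 0.11442 = 0.12605 hr

Final: 0.12605 hr


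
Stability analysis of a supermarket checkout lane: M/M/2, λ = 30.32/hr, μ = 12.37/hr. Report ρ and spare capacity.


Total capacity cμ = 2·12.37 = 24.74/hr
ρ = λ/(cμ) = 30.32/24.74 = 1.2255
Stable ⇔ ρ < 1: NO
Spare capacity = cμ − λ = 24.74 − 30.32 = -5.58/hr

Final: ρ = 1.2255; unstable; margin = -5.58/hr


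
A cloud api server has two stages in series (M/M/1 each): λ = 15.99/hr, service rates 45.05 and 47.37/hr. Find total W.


Each node sees arrival rate λ = 15.99/hr (tandem ⇒ throughput preserved).
W₁ = 1/(μ₁−λ) = 1/(45.05−15.99) = 0.03441 hr
W₂ = 1/(μ₂−λ) = 1/(47.37−15.99) = 0.03187 hr
W_total = W₁ + W₂ = 0.03441 + 0.03187 = 0.06628 hr

Final: 0.06628 hr


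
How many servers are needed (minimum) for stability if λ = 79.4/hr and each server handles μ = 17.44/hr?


Stability requires cμ > λ ⇔ c > λ/μ.
λ/μ = 79.4/17.44 = 4.5528
Minimum integer c = ⌊4.5528⌋ + 1 = 5
Check: 5·17.44 = 87.20 > 79.4, while 4·17.44 = 69.76 ≤ 79.4

Final: 5 servers


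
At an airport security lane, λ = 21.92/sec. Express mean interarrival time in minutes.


Mean interarrival time = 1/λ = 1/21.92 second = 0.04562 second
In minutes: 0.04562 × 0.0166667 = 0.0007603 min

Final: 0.0007603 min


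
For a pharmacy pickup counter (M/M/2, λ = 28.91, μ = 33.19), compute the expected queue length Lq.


a = λ/μ = 0.8710; ρ = a/2 = 0.4355
P₀ = 0.393221
Lq = P₀·a^c·ρ / (c!·(1−ρ)²) = 0.393221·0.75872·0.4355/(2·0.31863)
= 0.20389

Final: 0.20389


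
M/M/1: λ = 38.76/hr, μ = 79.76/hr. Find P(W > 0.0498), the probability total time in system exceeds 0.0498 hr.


W ~ Exponential(μ−λ) for M/M/1.
μ − λ = 79.76 − 38.76 = 41.0000
P(W > t) = e^{−(μ−λ)t} = e^{−2.0418} = 0.129795

Final: 0.129795


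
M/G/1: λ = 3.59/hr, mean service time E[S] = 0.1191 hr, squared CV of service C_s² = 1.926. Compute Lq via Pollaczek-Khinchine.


ρ = λ·E[S] = 3.59·0.1191 = 0.4276
Lq = ρ²(1+C_s²)/(2(1−ρ)) = 0.1828·(1+1.926)/(2·0.5724)
= 0.1828·2.9260/1.1449 = 0.46723

Final: 0.46723


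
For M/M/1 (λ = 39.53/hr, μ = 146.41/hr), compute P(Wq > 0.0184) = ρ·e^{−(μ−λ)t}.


ρ = 39.53/146.41 = 0.2700
P(Wq > t) = ρ·e^{−(μ−λ)t} = 0.2700·e^{−1.9666}
= 0.2700·0.139933 = 0.037781

Final: 0.037781


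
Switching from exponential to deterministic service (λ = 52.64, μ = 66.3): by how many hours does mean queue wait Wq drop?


ρ = 52.64/66.3 = 0.7940
Wq(M/M/1) = ρ/(μ−λ) = 0.7940/13.66 = 0.05812 hr
Wq(M/D/1) = ρ/(2(μ−λ)) = 0.02906 hr
Savings = 0.05812 − 0.02906 = 0.02906 hr

Final: 0.02906 hr


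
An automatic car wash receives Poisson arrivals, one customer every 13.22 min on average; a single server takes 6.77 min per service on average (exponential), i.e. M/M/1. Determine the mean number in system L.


λ = 60/13.22 = 4.5386 /hr
μ = 60/6.77 = 8.8626 /hr
ρ = λ/μ = 4.5386/8.8626 = 0.5121
L = ρ/(1−ρ) = 0.5121/0.4879 = 1.0496

Final: 1.0496
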